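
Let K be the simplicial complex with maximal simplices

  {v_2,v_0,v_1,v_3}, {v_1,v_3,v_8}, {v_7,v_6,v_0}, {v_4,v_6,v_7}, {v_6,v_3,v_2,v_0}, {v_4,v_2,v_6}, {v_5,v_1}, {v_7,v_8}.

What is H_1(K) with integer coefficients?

Fix the vertex order v_0 < v_1 < v_2 < v_3 < v_4 < v_5 < v_6 < v_7 < v_8 and write every simplex with vertices in increasing order. Then dim K = 3 and the simplices of K are:

  0-simplices (9): [v_0], [v_1], [v_2], [v_3], [v_4], [v_5], [v_6], [v_7], [v_8]
  1-simplices (18): (18 of them)
  2-simplices (11): (11 of them)
  3-simplices (2): [v_0,v_1,v_2,v_3], [v_0,v_2,v_3,v_6]

Hence C_0 ≅ Z^9, C_1 ≅ Z^18, C_2 ≅ Z^11, C_3 ≅ Z^2.

The boundary map ∂_1: C_1 → C_0 sends each edge [p,q] (with p < q) to q − p. For instance
  ∂[v_4,v_7] = [v_7] − [v_4].
The resulting 9×18 matrix has rank 8, and its Smith normal form has invariant factors (1,1,1,1,1,1,1,1).

Boundary ∂_2: C_2 → C_1 maps a triangle to the signed sum of its edges. For instance
  ∂[v_0,v_2,v_6] = [v_2,v_6] − [v_0,v_6] + [v_0,v_2],
  ∂[v_0,v_1,v_3] = [v_1,v_3] − [v_0,v_3] + [v_0,v_1].
This gives a 18×11 integer matrix of rank 9; reducing to Smith normal form yields diagonal entries (1,1,1,1,1,1,1,1,1).

Boundary ∂_3: C_3 → C_2 sends each 3-simplex σ to the alternating sum Σ_i (−1)^i (σ with its i-th vertex removed). For instance
  ∂[v_0,v_1,v_2,v_3] = [v_1,v_2,v_3] − [v_0,v_2,v_3] + [v_0,v_1,v_3] − [v_0,v_1,v_2],
  ∂[v_0,v_2,v_3,v_6] = [v_2,v_3,v_6] − [v_0,v_3,v_6] + [v_0,v_2,v_6] − [v_0,v_2,v_3].
The 11×2 boundary matrix has rank 2 and Smith normal form diag(1,1).

From H_k ≅ ker(∂_k) / im(∂_{k+1}) we obtain:

  H_1: rank ker ∂_1 − rank ∂_2 = (18 − 8) − 9 = 1, and the invariant factors of ∂_2 are all 1, so H_1 ≅ Z.

H_1 = Z.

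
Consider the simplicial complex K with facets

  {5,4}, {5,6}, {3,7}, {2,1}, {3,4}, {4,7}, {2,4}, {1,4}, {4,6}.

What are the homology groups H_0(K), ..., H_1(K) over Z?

Take the total order 1 < 2 < 3 < 4 < 5 < 6 < 7 on the vertex set. Then K (dimension 1) consists of the simplices:

  0-simplices (7): [1], [2], [3], [4], [5], [6], [7]
  1-simplices (9): [1,2], [1,4], [2,4], [3,4], [3,7], [4,5], [4,6], [4,7], [5,6]

giving chain groups C_0 ≅ Z^7, C_1 ≅ Z^9.

The boundary map ∂_1: C_1 → C_0 maps an edge to its endpoints' difference, ∂[p,q] = q − p. For instance
  ∂[2,4] = [4] − [2].
As a 7×9 matrix over Z this has rank 6, with invariant factors (1,1,1,1,1,1).

From H_k ≅ ker(∂_k) / im(∂_{k+1}) we obtain:

  H_0: rank C_0 − rank ∂_1 = 7 − 6 = 1, and the invariant factors of ∂_1 are all 1, so H_0 = Z.
  H_1: rank ker ∂_1 − rank ∂_2 = (9 − 6) − 0 = 3, and there is no ∂_2, so H_1 = Z^3.

H_0 = Z,  H_1 = Z^3.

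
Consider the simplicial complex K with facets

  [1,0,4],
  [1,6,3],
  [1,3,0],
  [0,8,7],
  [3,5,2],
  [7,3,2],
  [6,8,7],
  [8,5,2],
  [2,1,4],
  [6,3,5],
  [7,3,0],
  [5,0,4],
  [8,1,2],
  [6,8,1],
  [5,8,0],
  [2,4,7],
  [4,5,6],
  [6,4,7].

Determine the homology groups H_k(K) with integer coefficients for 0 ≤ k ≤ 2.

Order the vertices as 0 < 1 < 2 < 3 < 4 < 5 < 6 < 7 < 8. Listing each simplex with vertices in this order, K has dimension 2 with simplices:

  0-simplices (9): [0], [1], [2], [3], [4], [5], [6], [7], [8]
  1-simplices (27): (27 of them)
  2-simplices (18): [0,1,3], [0,1,4], [0,3,7], [0,4,5], [0,5,8], [0,7,8], [1,2,4], [1,2,8], [1,3,6], [1,6,8], [2,3,5], [2,3,7], [2,4,7], [2,5,8], [3,5,6], [4,5,6], [4,6,7], [6,7,8]

so the chain groups are C_0 ≅ Z^9, C_1 ≅ Z^27, C_2 ≅ Z^18.

The boundary map ∂_1: C_1 → C_0 sends each edge [p,q] (with p < q) to q − p.
The resulting 9×27 matrix has rank 8, and its Smith normal form has invariant factors (1,1,1,1,1,1,1,1).

Boundary ∂_2: C_2 → C_1 acts by ∂[p,q,r] = [q,r] − [p,r] + [p,q]. For instance
  ∂[0,3,7] = [3,7] − [0,7] + [0,3],
  ∂[6,7,8] = [7,8] − [6,8] + [6,7].
The resulting 27×18 matrix has rank 17, and its Smith normal form has invariant factors (1,1,1,1,1,1,1,1,1,1,1,1,1,1,1,1,1).

Computing H_k = (kernel of ∂_k) / (image of ∂_{k+1}):

  H_0: rank C_0 − rank ∂_1 = 9 − 8 = 1, and the invariant factors of ∂_1 are all 1, so H_0 = Z.
  H_1: rank ker ∂_1 − rank ∂_2 = (27 − 8) − 17 = 2, and the invariant factors of ∂_2 are all 1, so H_1 = Z^2.
  H_2: rank ker ∂_2 − rank ∂_3 = (18 − 17) − 0 = 1, and there is no ∂_3, so H_2 = Z.

As a check, the Euler characteristic is 9 − 27 + 18 = 0, which agrees with 1 − 2 + 1 = 0.

H_0 = Z,  H_1 = Z^2,  H_2 = Z.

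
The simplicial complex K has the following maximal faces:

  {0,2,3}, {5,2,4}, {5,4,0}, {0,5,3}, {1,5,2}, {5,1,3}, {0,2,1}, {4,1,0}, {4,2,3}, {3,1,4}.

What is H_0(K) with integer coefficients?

We work with the vertex ordering 0 < 1 < 2 < 3 < 4 < 5. The simplices of K, each written with vertices in increasing order, are:

  0-simplices (6): [0], [1], [2], [3], [4], [5]
  1-simplices (15): [0,1], [0,2], [0,3], [0,4], [0,5], [1,2], [1,3], [1,4], [1,5], [2,3], [2,4], [2,5], [3,4], [3,5], [4,5]
  2-simplices (10): [0,1,2], [0,1,4], [0,2,3], [0,3,5], [0,4,5], [1,2,5], [1,3,4], [1,3,5], [2,3,4], [2,4,5]

giving chain groups C_0 ≅ Z^6, C_1 ≅ Z^15, C_2 ≅ Z^10.

Boundary ∂_1: C_1 → C_0 maps an edge to its endpoints' difference, ∂[p,q] = q − p. For instance
  ∂[2,3] = [3] − [2].
This gives a 6×15 integer matrix of rank 5; reducing to Smith normal form yields diagonal entries (1,1,1,1,1).

Boundary ∂_2: C_2 → C_1 sends each 2-simplex [p,q,r] to [q,r] − [p,r] + [p,q]. For instance
  ∂[0,4,5] = [4,5] − [0,5] + [0,4],
  ∂[0,3,5] = [3,5] − [0,5] + [0,3].
The 15×10 boundary matrix has rank 10 and Smith normal form diag(1,1,1,1,1,1,1,1,1,2).

Now H_k = ker ∂_k / im ∂_{k+1}, so:

  H_0: rank C_0 − rank ∂_1 = 6 − 5 = 1, and the invariant factors of ∂_1 are all 1, so H_0 = Z.

H_0 = Z.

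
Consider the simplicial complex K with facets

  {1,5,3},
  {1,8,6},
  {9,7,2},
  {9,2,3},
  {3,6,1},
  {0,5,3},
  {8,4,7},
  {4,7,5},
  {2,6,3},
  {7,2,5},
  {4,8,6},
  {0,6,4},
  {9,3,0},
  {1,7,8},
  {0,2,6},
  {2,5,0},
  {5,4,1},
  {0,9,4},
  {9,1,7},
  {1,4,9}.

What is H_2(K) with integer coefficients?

H_2 ≅ 0.

We work with the vertex ordering 0 < 1 < 2 < 3 < 4 < 5 < 6 < 7 < 8 < 9. The simplices of K, each written with vertices in increasing order, are:

  0-simplices (10): [0], [1], [2], [3], [4], [5], [6], [7], [8], [9]
  1-simplices (30): (30 of them)
  2-simplices (20): (20 of them)

giving chain groups C_0 ≅ Z^10, C_1 ≅ Z^30, C_2 ≅ Z^20.

∂_1: C_1 → C_0 maps an edge to its endpoints' difference, ∂[p,q] = q − p. For instance
  ∂[5,7] = [7] − [5].
This gives a 10×30 integer matrix of rank 9; reducing to Smith normal form yields diagonal entries (1,1,1,1,1,1,1,1,1).

∂_2: C_2 → C_1 maps a triangle to the signed sum of its edges. For instance
  ∂[1,4,5] = [4,5] − [1,5] + [1,4],
  ∂[0,2,6] = [2,6] − [0,6] + [0,2].
This gives a 30×20 integer matrix of rank 20; reducing to Smith normal form yields diagonal entries (1,1,1,1,1,1,1,1,1,1,1,1,1,1,1,1,1,1,1,2).

Reading off H_k = ker ∂_k / im ∂_{k+1}:

  H_2: rank ker ∂_2 − rank ∂_3 = (20 − 20) − 0 = 0, and there is no ∂_3, so H_2 ≅ 0.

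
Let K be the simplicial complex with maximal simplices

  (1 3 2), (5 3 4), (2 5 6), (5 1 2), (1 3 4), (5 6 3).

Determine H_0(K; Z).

K has 6 vertices, 12 edges, 6 triangles.
rank ∂_0 = 0, rank ∂_1 = 5 ⇒ b_0 = 6 − 0 − 5 = 1; all invariant factors of ∂_1 are 1 so no torsion. So H_0 = Z.

H_0 ≅ Z.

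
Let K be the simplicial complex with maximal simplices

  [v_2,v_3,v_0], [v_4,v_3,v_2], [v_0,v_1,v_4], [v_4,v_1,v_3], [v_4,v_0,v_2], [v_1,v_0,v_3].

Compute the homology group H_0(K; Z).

We work with the vertex ordering v_0 < v_1 < v_2 < v_3 < v_4. The simplices of K, each written with vertices in increasing order, are:

  0-simplices (5): [v_0], [v_1], [v_2], [v_3], [v_4]
  1-simplices (9): [v_0,v_1], [v_0,v_2], [v_0,v_3], [v_0,v_4], [v_1,v_3], [v_1,v_4], [v_2,v_3], [v_2,v_4], [v_3,v_4]
  2-simplices (6): [v_0,v_1,v_3], [v_0,v_1,v_4], [v_0,v_2,v_3], [v_0,v_2,v_4], [v_1,v_3,v_4], [v_2,v_3,v_4]

Hence C_0 ≅ Z^5, C_1 ≅ Z^9, C_2 ≅ Z^6.

∂_1: C_1 → C_0 is given by ∂[p,q] = [q] − [p].
The 5×9 boundary matrix has rank 4 and Smith normal form diag(1,1,1,1).

The boundary map ∂_2: C_2 → C_1 sends each 2-simplex [p,q,r] to [q,r] − [p,r] + [p,q]. For instance
  ∂[v_0,v_2,v_3] = [v_2,v_3] − [v_0,v_3] + [v_0,v_2],
  ∂[v_0,v_1,v_4] = [v_1,v_4] − [v_0,v_4] + [v_0,v_1].
This gives a 9×6 integer matrix of rank 5; reducing to Smith normal form yields diagonal entries (1,1,1,1,1).

Now H_k = ker ∂_k / im ∂_{k+1}, so:

  H_0: rank C_0 − rank ∂_1 = 5 − 4 = 1, and the invariant factors of ∂_1 are all 1, so H_0 = Z.

H_0 ≅ Z.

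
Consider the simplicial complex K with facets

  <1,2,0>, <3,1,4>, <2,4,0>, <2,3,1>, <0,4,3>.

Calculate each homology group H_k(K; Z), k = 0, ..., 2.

H_0 = Z,  H_1 = Z,  H_2 = 0.

Order the vertices as 0 < 1 < 2 < 3 < 4. Listing each simplex with vertices in this order, K has dimension 2 with simplices:

  0-simplices (5): [0], [1], [2], [3], [4]
  1-simplices (10): [0,1], [0,2], [0,3], [0,4], [1,2], [1,3], [1,4], [2,3], [2,4], [3,4]
  2-simplices (5): [0,1,2], [0,2,4], [0,3,4], [1,2,3], [1,3,4]

giving chain groups C_0 ≅ Z^5, C_1 ≅ Z^10, C_2 ≅ Z^5.

The boundary map ∂_1: C_1 → C_0 maps an edge to its endpoints' difference, ∂[p,q] = q − p.
As a 5×10 matrix over Z this has rank 4, with invariant factors (1,1,1,1).

Boundary ∂_2: C_2 → C_1 sends each 2-simplex [p,q,r] to [q,r] − [p,r] + [p,q]. For instance
  ∂[0,1,2] = [1,2] − [0,2] + [0,1],
  ∂[1,3,4] = [3,4] − [1,4] + [1,3].
The resulting 10×5 matrix has rank 5, and its Smith normal form has invariant factors (1,1,1,1,1).

Reading off H_k = ker ∂_k / im ∂_{k+1}:

  H_0: rank C_0 − rank ∂_1 = 5 − 4 = 1, and the invariant factors of ∂_1 are all 1, so H_0 ≅ Z.
  H_1: rank ker ∂_1 − rank ∂_2 = (10 − 4) − 5 = 1, and the invariant factors of ∂_2 are all 1, so H_1 ≅ Z.
  H_2: rank ker ∂_2 − rank ∂_3 = (5 − 5) − 0 = 0, and there is no ∂_3, so H_2 ≅ 0.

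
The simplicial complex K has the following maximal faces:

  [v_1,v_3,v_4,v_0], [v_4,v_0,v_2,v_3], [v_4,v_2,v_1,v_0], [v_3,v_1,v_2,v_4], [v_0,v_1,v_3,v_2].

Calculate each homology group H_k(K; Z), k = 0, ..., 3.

We work with the vertex ordering v_0 < v_1 < v_2 < v_3 < v_4. The simplices of K, each written with vertices in increasing order, are:

  0-simplices (5): [v_0], [v_1], [v_2], [v_3], [v_4]
  1-simplices (10): [v_0,v_1], [v_0,v_2], [v_0,v_3], [v_0,v_4], [v_1,v_2], [v_1,v_3], [v_1,v_4], [v_2,v_3], [v_2,v_4], [v_3,v_4]
  2-simplices (10): [v_0,v_1,v_2], [v_0,v_1,v_3], [v_0,v_1,v_4], [v_0,v_2,v_3], [v_0,v_2,v_4], [v_0,v_3,v_4], [v_1,v_2,v_3], [v_1,v_2,v_4], [v_1,v_3,v_4], [v_2,v_3,v_4]
  3-simplices (5): [v_0,v_1,v_2,v_3], [v_0,v_1,v_2,v_4], [v_0,v_1,v_3,v_4], [v_0,v_2,v_3,v_4], [v_1,v_2,v_3,v_4]

Hence C_0 ≅ Z^5, C_1 ≅ Z^10, C_2 ≅ Z^10, C_3 ≅ Z^5.

The boundary map ∂_1: C_1 → C_0 maps an edge to its endpoints' difference, ∂[p,q] = q − p. For instance
  ∂[v_0,v_1] = [v_1] − [v_0].
The 5×10 boundary matrix has rank 4 and Smith normal form diag(1,1,1,1).

∂_2: C_2 → C_1 maps a triangle to the signed sum of its edges. For instance
  ∂[v_1,v_3,v_4] = [v_3,v_4] − [v_1,v_4] + [v_1,v_3],
  ∂[v_0,v_1,v_4] = [v_1,v_4] − [v_0,v_4] + [v_0,v_1].
The resulting 10×10 matrix has rank 6, and its Smith normal form has invariant factors (1,1,1,1,1,1).

The boundary map ∂_3: C_3 → C_2 sends each 3-simplex σ to the alternating sum Σ_i (−1)^i (σ with its i-th vertex removed). For instance
  ∂[v_0,v_1,v_3,v_4] = [v_1,v_3,v_4] − [v_0,v_3,v_4] + [v_0,v_1,v_4] − [v_0,v_1,v_3],
  ∂[v_0,v_2,v_3,v_4] = [v_2,v_3,v_4] − [v_0,v_3,v_4] + [v_0,v_2,v_4] − [v_0,v_2,v_3].
As a 10×5 matrix over Z this has rank 4, with invariant factors (1,1,1,1).

From H_k ≅ ker(∂_k) / im(∂_{k+1}) we obtain:

  H_0: rank C_0 − rank ∂_1 = 5 − 4 = 1, and the invariant factors of ∂_1 are all 1, so H_0 ≅ Z.
  H_1: rank ker ∂_1 − rank ∂_2 = (10 − 4) − 6 = 0, and the invariant factors of ∂_2 are all 1, so H_1 ≅ 0.
  H_2: rank ker ∂_2 − rank ∂_3 = (10 − 6) − 4 = 0, and the invariant factors of ∂_3 are all 1, so H_2 ≅ 0.
  H_3: rank ker ∂_3 − rank ∂_4 = (5 − 4) − 0 = 1, and there is no ∂_4, so H_3 ≅ Z.

As a check, the Euler characteristic is 5 − 10 + 10 − 5 = 0, which agrees with 1 − 0 + 0 − 1 = 0.

H_0 ≅ Z,  H_1 = 0,  H_2 = 0,  H_3 ≅ Z.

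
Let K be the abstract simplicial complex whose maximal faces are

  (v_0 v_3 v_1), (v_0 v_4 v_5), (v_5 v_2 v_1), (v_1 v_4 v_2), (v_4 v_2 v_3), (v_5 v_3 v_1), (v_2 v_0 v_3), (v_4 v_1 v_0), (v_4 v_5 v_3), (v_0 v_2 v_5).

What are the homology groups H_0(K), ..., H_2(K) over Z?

Take the total order v_0 < v_1 < v_2 < v_3 < v_4 < v_5 on the vertex set. Then K (dimension 2) consists of the simplices:

  0-simplices (6): [v_0], [v_1], [v_2], [v_3], [v_4], [v_5]
  1-simplices (15): (15 of them)
  2-simplices (10): [v_0,v_1,v_3], [v_0,v_1,v_4], [v_0,v_2,v_3], [v_0,v_2,v_5], [v_0,v_4,v_5], [v_1,v_2,v_4], [v_1,v_2,v_5], [v_1,v_3,v_5], [v_2,v_3,v_4], [v_3,v_4,v_5]

giving chain groups C_0 ≅ Z^6, C_1 ≅ Z^15, C_2 ≅ Z^10.

The boundary map ∂_1: C_1 → C_0 sends each edge [p,q] (with p < q) to q − p. For instance
  ∂[v_2,v_3] = [v_3] − [v_2].
As a 6×15 matrix over Z this has rank 5, with invariant factors (1,1,1,1,1).

∂_2: C_2 → C_1 maps a triangle to the signed sum of its edges. For instance
  ∂[v_0,v_2,v_5] = [v_2,v_5] − [v_0,v_5] + [v_0,v_2],
  ∂[v_0,v_2,v_3] = [v_2,v_3] − [v_0,v_3] + [v_0,v_2].
This gives a 15×10 integer matrix of rank 10; reducing to Smith normal form yields diagonal entries (1,1,1,1,1,1,1,1,1,2).

Now H_k = ker ∂_k / im ∂_{k+1}, so:

  H_0: rank C_0 − rank ∂_1 = 6 − 5 = 1, and the invariant factors of ∂_1 are all 1, so H_0 = Z.
  H_1: rank ker ∂_1 − rank ∂_2 = (15 − 5) − 10 = 0, and ∂_2 has invariant factor 2 > 1, so H_1 = Z/2.
  H_2: rank ker ∂_2 − rank ∂_3 = (10 − 10) − 0 = 0, and there is no ∂_3, so H_2 = 0.

As a check, the Euler characteristic is 6 − 15 + 10 = 1, which agrees with 1 − 0 + 0 = 1.

H_0 = Z,  H_1 = Z/2,  H_2 = 0.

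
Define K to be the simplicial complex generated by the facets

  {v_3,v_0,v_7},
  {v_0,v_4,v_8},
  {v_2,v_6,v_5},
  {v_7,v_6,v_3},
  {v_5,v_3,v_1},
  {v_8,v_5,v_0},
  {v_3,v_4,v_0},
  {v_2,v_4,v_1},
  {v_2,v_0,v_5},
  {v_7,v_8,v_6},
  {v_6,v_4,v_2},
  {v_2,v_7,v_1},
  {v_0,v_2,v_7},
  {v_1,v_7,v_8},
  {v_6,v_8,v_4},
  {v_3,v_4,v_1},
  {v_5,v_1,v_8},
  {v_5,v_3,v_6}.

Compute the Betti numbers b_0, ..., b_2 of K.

b_0 = 1, b_1 = 2, b_2 = 1.

Fix the vertex order v_0 < v_1 < v_2 < v_3 < v_4 < v_5 < v_6 < v_7 < v_8 and write every simplex with vertices in increasing order. Then dim K = 2 and the simplices of K are:

  0-simplices (9): [v_0], [v_1], [v_2], [v_3], [v_4], [v_5], [v_6], [v_7], [v_8]
  1-simplices (27): (27 of them)
  2-simplices (18): (18 of them)

so the chain groups are C_0 ≅ Z^9, C_1 ≅ Z^27, C_2 ≅ Z^18.

Boundary ∂_1: C_1 → C_0 maps an edge to its endpoints' difference, ∂[p,q] = q − p. For instance
  ∂[v_5,v_8] = [v_8] − [v_5].
As a 9×27 matrix over Z this has rank 8, with invariant factors (1,1,1,1,1,1,1,1).

The boundary map ∂_2: C_2 → C_1 acts by ∂[p,q,r] = [q,r] − [p,r] + [p,q]. For instance
  ∂[v_2,v_5,v_6] = [v_5,v_6] − [v_2,v_6] + [v_2,v_5],
  ∂[v_6,v_7,v_8] = [v_7,v_8] − [v_6,v_8] + [v_6,v_7].
The resulting 27×18 matrix has rank 17, and its Smith normal form has invariant factors (1,1,1,1,1,1,1,1,1,1,1,1,1,1,1,1,1).

From H_k ≅ ker(∂_k) / im(∂_{k+1}) we obtain:

  H_0: rank C_0 − rank ∂_1 = 9 − 8 = 1, and the invariant factors of ∂_1 are all 1, so H_0 = Z.
  H_1: rank ker ∂_1 − rank ∂_2 = (27 − 8) − 17 = 2, and the invariant factors of ∂_2 are all 1, so H_1 = Z^2.
  H_2: rank ker ∂_2 − rank ∂_3 = (18 − 17) − 0 = 1, and there is no ∂_3, so H_2 = Z.

(K is a triangulation of the torus T^2.)

Hence the Betti numbers are b_0 = 1, b_1 = 2, b_2 = 1.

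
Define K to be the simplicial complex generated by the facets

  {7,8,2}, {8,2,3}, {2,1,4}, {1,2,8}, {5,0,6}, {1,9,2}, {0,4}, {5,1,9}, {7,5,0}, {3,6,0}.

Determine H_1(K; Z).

H_1 = Z^3.

We work with the vertex ordering 0 < 1 < 2 < 3 < 4 < 5 < 6 < 7 < 8 < 9. The simplices of K, each written with vertices in increasing order, are:

  0-simplices (10): [0], [1], [2], [3], [4], [5], [6], [7], [8], [9]
  1-simplices (21): [0,3], [0,4], [0,5], [0,6], [0,7], [1,2], [1,4], [1,5], [1,8], [1,9], [2,3], [2,4], [2,7], [2,8], [2,9], [3,6], [3,8], [5,6], [5,7], [5,9], [7,8]
  2-simplices (9): [0,3,6], [0,5,6], [0,5,7], [1,2,4], [1,2,8], [1,2,9], [1,5,9], [2,3,8], [2,7,8]

Hence C_0 ≅ Z^10, C_1 ≅ Z^21, C_2 ≅ Z^9.

Boundary ∂_1: C_1 → C_0 is given by ∂[p,q] = [q] − [p]. For instance
  ∂[0,7] = [7] − [0].
The 10×21 boundary matrix has rank 9 and Smith normal form diag(1,1,1,1,1,1,1,1,1).

∂_2: C_2 → C_1 maps a triangle to the signed sum of its edges. For instance
  ∂[1,5,9] = [5,9] − [1,9] + [1,5],
  ∂[1,2,8] = [2,8] − [1,8] + [1,2].
The 21×9 boundary matrix has rank 9 and Smith normal form diag(1,1,1,1,1,1,1,1,1).

Now H_k = ker ∂_k / im ∂_{k+1}, so:

  H_1: rank ker ∂_1 − rank ∂_2 = (21 − 9) − 9 = 3, and the invariant factors of ∂_2 are all 1, so H_1 = Z^3.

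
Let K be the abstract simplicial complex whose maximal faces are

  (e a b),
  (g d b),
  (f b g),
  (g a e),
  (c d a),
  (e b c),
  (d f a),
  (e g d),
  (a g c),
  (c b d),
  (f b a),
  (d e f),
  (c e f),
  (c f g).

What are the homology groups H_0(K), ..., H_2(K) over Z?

Order the vertices as a < b < c < d < e < f < g. Listing each simplex with vertices in this order, K has dimension 2 with simplices:

  0-simplices (7): a, b, c, d, e, f, g
  1-simplices (21): ab, ac, ad, ae, af, ag, bc, bd, be, bf, bg, cd, ce, cf, cg, de, df, dg, ef, eg, fg
  2-simplices (14): abe, abf, acd, acg, adf, aeg, bcd, bce, bdg, bfg, cef, cfg, def, deg

so the chain groups are C_0 ≅ Z^7, C_1 ≅ Z^21, C_2 ≅ Z^14.

Boundary ∂_1: C_1 → C_0 is given by ∂[p,q] = [q] − [p]. For instance
  ∂ac = c − a.
As a 7×21 matrix over Z this has rank 6, with invariant factors (1,1,1,1,1,1).

∂_2: C_2 → C_1 sends each 2-simplex [p,q,r] to [q,r] − [p,r] + [p,q]. For instance
  ∂aeg = eg − ag + ae,
  ∂bcd = cd − bd + bc.
This gives a 21×14 integer matrix of rank 13; reducing to Smith normal form yields diagonal entries (1,1,1,1,1,1,1,1,1,1,1,1,1).

Now H_k = ker ∂_k / im ∂_{k+1}, so:

  H_0: rank C_0 − rank ∂_1 = 7 − 6 = 1, and the invariant factors of ∂_1 are all 1, so H_0 = Z.
  H_1: rank ker ∂_1 − rank ∂_2 = (21 − 6) − 13 = 2, and the invariant factors of ∂_2 are all 1, so H_1 = Z^2.
  H_2: rank ker ∂_2 − rank ∂_3 = (14 − 13) − 0 = 1, and there is no ∂_3, so H_2 = Z.

H_0 = Z,  H_1 = Z^2,  H_2 = Z.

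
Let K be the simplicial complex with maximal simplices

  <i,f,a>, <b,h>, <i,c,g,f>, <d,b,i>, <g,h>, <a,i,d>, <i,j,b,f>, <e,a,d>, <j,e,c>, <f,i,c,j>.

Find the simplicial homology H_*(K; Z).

H_0 ≅ Z,  H_1 ≅ Z^2,  H_2 = 0,  H_3 = 0.

We work with the vertex ordering a < b < c < d < e < f < g < h < i < j. The simplices of K, each written with vertices in increasing order, are:

  0-simplices (10): a, b, c, d, e, f, g, h, i, j
  1-simplices (23): ad, ae, af, ai, bd, bf, bh, bi, bj, ce, cf, cg, ci, cj, de, di, ej, fg, fi, fj, gh, gi, ij
  2-simplices (15): ade, adi, afi, bdi, bfi, bfj, bij, cej, cfg, cfi, cfj, cgi, cij, fgi, fij
  3-simplices (3): bfij, cfgi, cfij

Hence C_0 ≅ Z^10, C_1 ≅ Z^23, C_2 ≅ Z^15, C_3 ≅ Z^3.

Boundary ∂_1: C_1 → C_0 maps an edge to its endpoints' difference, ∂[p,q] = q − p. For instance
  ∂ae = e − a.
The resulting 10×23 matrix has rank 9, and its Smith normal form has invariant factors (1,1,1,1,1,1,1,1,1).

Boundary ∂_2: C_2 → C_1 acts by ∂[p,q,r] = [q,r] − [p,r] + [p,q]. For instance
  ∂cfg = fg − cg + cf,
  ∂cej = ej − cj + ce.
As a 23×15 matrix over Z this has rank 12, with invariant factors (1,1,1,1,1,1,1,1,1,1,1,1).

∂_3: C_3 → C_2 sends each 3-simplex σ to the alternating sum Σ_i (−1)^i (σ with its i-th vertex removed). For instance
  ∂cfij = fij − cij + cfj − cfi,
  ∂cfgi = fgi − cgi + cfi − cfg.
The resulting 15×3 matrix has rank 3, and its Smith normal form has invariant factors (1,1,1).

From H_k ≅ ker(∂_k) / im(∂_{k+1}) we obtain:

  H_0: rank C_0 − rank ∂_1 = 10 − 9 = 1, and the invariant factors of ∂_1 are all 1, so H_0 = Z.
  H_1: rank ker ∂_1 − rank ∂_2 = (23 − 9) − 12 = 2, and the invariant factors of ∂_2 are all 1, so H_1 = Z^2.
  H_2: rank ker ∂_2 − rank ∂_3 = (15 − 12) − 3 = 0, and the invariant factors of ∂_3 are all 1, so H_2 = 0.
  H_3: rank ker ∂_3 − rank ∂_4 = (3 − 3) − 0 = 0, and there is no ∂_4, so H_3 = 0.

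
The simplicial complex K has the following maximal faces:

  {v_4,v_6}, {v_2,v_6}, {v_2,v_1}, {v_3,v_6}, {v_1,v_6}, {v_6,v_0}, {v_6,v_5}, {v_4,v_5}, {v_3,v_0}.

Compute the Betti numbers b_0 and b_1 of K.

b_0 = 1, b_1 = 3.

Fix the vertex order v_0 < v_1 < v_2 < v_3 < v_4 < v_5 < v_6 and write every simplex with vertices in increasing order. Then dim K = 1 and the simplices of K are:

  0-simplices (7): [v_0], [v_1], [v_2], [v_3], [v_4], [v_5], [v_6]
  1-simplices (9): [v_0,v_3], [v_0,v_6], [v_1,v_2], [v_1,v_6], [v_2,v_6], [v_3,v_6], [v_4,v_5], [v_4,v_6], [v_5,v_6]

Hence C_0 ≅ Z^7, C_1 ≅ Z^9.

The boundary map ∂_1: C_1 → C_0 sends each edge [p,q] (with p < q) to q − p. For instance
  ∂[v_1,v_2] = [v_2] − [v_1].
This gives a 7×9 integer matrix of rank 6; reducing to Smith normal form yields diagonal entries (1,1,1,1,1,1).

Computing H_k = (kernel of ∂_k) / (image of ∂_{k+1}):

  H_0: rank C_0 − rank ∂_1 = 7 − 6 = 1, and the invariant factors of ∂_1 are all 1, so H_0 ≅ Z.
  H_1: rank ker ∂_1 − rank ∂_2 = (9 − 6) − 0 = 3, and there is no ∂_2, so H_1 ≅ Z^3.

As a check, the Euler characteristic is 7 − 9 = -2, which agrees with 1 − 3 = -2.

Hence the Betti numbers are b_0 = 1, b_1 = 3.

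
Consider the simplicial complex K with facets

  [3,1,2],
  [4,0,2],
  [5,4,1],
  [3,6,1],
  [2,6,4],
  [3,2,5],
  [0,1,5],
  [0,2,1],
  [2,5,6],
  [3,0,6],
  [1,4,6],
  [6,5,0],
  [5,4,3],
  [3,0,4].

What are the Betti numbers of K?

Order the vertices as 0 < 1 < 2 < 3 < 4 < 5 < 6. Listing each simplex with vertices in this order, K has dimension 2 with simplices:

  0-simplices (7): [0], [1], [2], [3], [4], [5], [6]
  1-simplices (21): [0,1], [0,2], [0,3], [0,4], [0,5], [0,6], [1,2], [1,3], [1,4], [1,5], [1,6], [2,3], [2,4], [2,5], [2,6], [3,4], [3,5], [3,6], [4,5], [4,6], [5,6]
  2-simplices (14): [0,1,2], [0,1,5], [0,2,4], [0,3,4], [0,3,6], [0,5,6], [1,2,3], [1,3,6], [1,4,5], [1,4,6], [2,3,5], [2,4,6], [2,5,6], [3,4,5]

so the chain groups are C_0 ≅ Z^7, C_1 ≅ Z^21, C_2 ≅ Z^14.

∂_1: C_1 → C_0 maps an edge to its endpoints' difference, ∂[p,q] = q − p. For instance
  ∂[1,2] = [2] − [1].
This gives a 7×21 integer matrix of rank 6; reducing to Smith normal form yields diagonal entries (1,1,1,1,1,1).

The boundary map ∂_2: C_2 → C_1 acts by ∂[p,q,r] = [q,r] − [p,r] + [p,q]. For instance
  ∂[2,3,5] = [3,5] − [2,5] + [2,3],
  ∂[0,2,4] = [2,4] − [0,4] + [0,2].
As a 21×14 matrix over Z this has rank 13, with invariant factors (1,1,1,1,1,1,1,1,1,1,1,1,1).

Computing H_k = (kernel of ∂_k) / (image of ∂_{k+1}):

  H_0: rank C_0 − rank ∂_1 = 7 − 6 = 1, and the invariant factors of ∂_1 are all 1, so H_0 ≅ Z.
  H_1: rank ker ∂_1 − rank ∂_2 = (21 − 6) − 13 = 2, and the invariant factors of ∂_2 are all 1, so H_1 ≅ Z^2.
  H_2: rank ker ∂_2 − rank ∂_3 = (14 − 13) − 0 = 1, and there is no ∂_3, so H_2 ≅ Z.

(K is a triangulation of the torus T^2.)

Hence the Betti numbers are b_0 = 1, b_1 = 2, b_2 = 1.

b_0 = 1, b_1 = 2, b_2 = 1.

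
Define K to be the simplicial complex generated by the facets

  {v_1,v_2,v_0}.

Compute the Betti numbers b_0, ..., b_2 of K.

Order the vertices as v_0 < v_1 < v_2. Listing each simplex with vertices in this order, K has dimension 2 with simplices:

  0-simplices (3): [v_0], [v_1], [v_2]
  1-simplices (3): [v_0,v_1], [v_0,v_2], [v_1,v_2]
  2-simplices (1): [v_0,v_1,v_2]

Hence C_0 ≅ Z^3, C_1 ≅ Z^3, C_2 ≅ Z^1.

The boundary map ∂_1: C_1 → C_0 maps an edge to its endpoints' difference, ∂[p,q] = q − p. For instance
  ∂[v_0,v_2] = [v_2] − [v_0].
As a 3×3 matrix over Z this has rank 2, with invariant factors (1,1).

Boundary ∂_2: C_2 → C_1 acts by ∂[p,q,r] = [q,r] − [p,r] + [p,q]. For instance
  ∂[v_0,v_1,v_2] = [v_1,v_2] − [v_0,v_2] + [v_0,v_1].
The resulting 3×1 matrix has rank 1, and its Smith normal form has invariant factors (1).

From H_k ≅ ker(∂_k) / im(∂_{k+1}) we obtain:

  H_0: rank C_0 − rank ∂_1 = 3 − 2 = 1, and the invariant factors of ∂_1 are all 1, so H_0 ≅ Z.
  H_1: rank ker ∂_1 − rank ∂_2 = (3 − 2) − 1 = 0, and the invariant factors of ∂_2 are all 1, so H_1 ≅ 0.
  H_2: rank ker ∂_2 − rank ∂_3 = (1 − 1) − 0 = 0, and there is no ∂_3, so H_2 ≅ 0.

As a check, the Euler characteristic is 3 − 3 + 1 = 1, which agrees with 1 − 0 + 0 = 1.
(K is a triangulation of the 2-simplex.)

Hence the Betti numbers are b_0 = 1, b_1 = 0, b_2 = 0.

b_0 = 1, b_1 = 0, b_2 = 0.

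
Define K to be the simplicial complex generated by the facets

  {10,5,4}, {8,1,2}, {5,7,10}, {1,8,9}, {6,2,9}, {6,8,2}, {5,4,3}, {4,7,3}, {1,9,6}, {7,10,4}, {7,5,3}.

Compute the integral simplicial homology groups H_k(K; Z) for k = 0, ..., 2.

H_0 ≅ Z^2,  H_1 ≅ Z,  H_2 ≅ Z.

Take the total order 1 < 2 < 3 < 4 < 5 < 6 < 7 < 8 < 9 < 10 on the vertex set. Then K (dimension 2) consists of the simplices:

  0-simplices (10): [1], [2], [3], [4], [5], [6], [7], [8], [9], [10]
  1-simplices (19): [1,2], [1,6], [1,8], [1,9], [2,6], [2,8], [2,9], [3,4], [3,5], [3,7], [4,5], [4,7], [4,10], [5,7], [5,10], [6,8], [6,9], [7,10], [8,9]
  2-simplices (11): [1,2,8], [1,6,9], [1,8,9], [2,6,8], [2,6,9], [3,4,5], [3,4,7], [3,5,7], [4,5,10], [4,7,10], [5,7,10]

so the chain groups are C_0 ≅ Z^10, C_1 ≅ Z^19, C_2 ≅ Z^11.

∂_1: C_1 → C_0 is given by ∂[p,q] = [q] − [p]. For instance
  ∂[1,6] = [6] − [1].
As a 10×19 matrix over Z this has rank 8, with invariant factors (1,1,1,1,1,1,1,1).

Boundary ∂_2: C_2 → C_1 acts by ∂[p,q,r] = [q,r] − [p,r] + [p,q]. For instance
  ∂[5,7,10] = [7,10] − [5,10] + [5,7],
  ∂[4,5,10] = [5,10] − [4,10] + [4,5].
As a 19×11 matrix over Z this has rank 10, with invariant factors (1,1,1,1,1,1,1,1,1,1).

From H_k ≅ ker(∂_k) / im(∂_{k+1}) we obtain:

  H_0: rank C_0 − rank ∂_1 = 10 − 8 = 2, and the invariant factors of ∂_1 are all 1, so H_0 ≅ Z^2.
  H_1: rank ker ∂_1 − rank ∂_2 = (19 − 8) − 10 = 1, and the invariant factors of ∂_2 are all 1, so H_1 ≅ Z.
  H_2: rank ker ∂_2 − rank ∂_3 = (11 − 10) − 0 = 1, and there is no ∂_3, so H_2 ≅ Z.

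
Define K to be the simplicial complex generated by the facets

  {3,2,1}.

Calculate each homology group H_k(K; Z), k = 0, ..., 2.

We work with the vertex ordering 1 < 2 < 3. The simplices of K, each written with vertices in increasing order, are:

  0-simplices (3): [1], [2], [3]
  1-simplices (3): [1,2], [1,3], [2,3]
  2-simplices (1): [1,2,3]

giving chain groups C_0 ≅ Z^3, C_1 ≅ Z^3, C_2 ≅ Z^1.

The boundary map ∂_1: C_1 → C_0 is given by ∂[p,q] = [q] − [p].
The 3×3 boundary matrix has rank 2 and Smith normal form diag(1,1).

∂_2: C_2 → C_1 sends each 2-simplex [p,q,r] to [q,r] − [p,r] + [p,q]. For instance
  ∂[1,2,3] = [2,3] − [1,3] + [1,2].
This gives a 3×1 integer matrix of rank 1; reducing to Smith normal form yields diagonal entries (1).

Now H_k = ker ∂_k / im ∂_{k+1}, so:

  H_0: rank C_0 − rank ∂_1 = 3 − 2 = 1, and the invariant factors of ∂_1 are all 1, so H_0 = Z.
  H_1: rank ker ∂_1 − rank ∂_2 = (3 − 2) − 1 = 0, and the invariant factors of ∂_2 are all 1, so H_1 = 0.
  H_2: rank ker ∂_2 − rank ∂_3 = (1 − 1) − 0 = 0, and there is no ∂_3, so H_2 = 0.

H_0 ≅ Z,  H_1 = 0,  H_2 = 0.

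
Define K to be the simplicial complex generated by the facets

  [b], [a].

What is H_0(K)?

We work with the vertex ordering a < b. The simplices of K, each written with vertices in increasing order, are:

  0-simplices (2): a, b

so the chain groups are C_0 ≅ Z^2.

Computing H_k = (kernel of ∂_k) / (image of ∂_{k+1}):

  H_0: rank C_0 − rank ∂_1 = 2 − 0 = 2, and there is no ∂_1, so H_0 = Z^2.

H_0 ≅ Z^2.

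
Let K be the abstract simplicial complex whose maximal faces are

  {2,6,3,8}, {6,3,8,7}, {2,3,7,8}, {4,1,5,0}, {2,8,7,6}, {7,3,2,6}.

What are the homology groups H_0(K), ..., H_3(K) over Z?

H_0 = Z^2,  H_1 = 0,  H_2 = 0,  H_3 = Z.

Take the total order 0 < 1 < 2 < 3 < 4 < 5 < 6 < 7 < 8 on the vertex set. Then K (dimension 3) consists of the simplices:

  0-simplices (9): [0], [1], [2], [3], [4], [5], [6], [7], [8]
  1-simplices (16): [0,1], [0,4], [0,5], [1,4], [1,5], [2,3], [2,6], [2,7], [2,8], [3,6], [3,7], [3,8], [4,5], [6,7], [6,8], [7,8]
  2-simplices (14): [0,1,4], [0,1,5], [0,4,5], [1,4,5], [2,3,6], [2,3,7], [2,3,8], [2,6,7], [2,6,8], [2,7,8], [3,6,7], [3,6,8], [3,7,8], [6,7,8]
  3-simplices (6): [0,1,4,5], [2,3,6,7], [2,3,6,8], [2,3,7,8], [2,6,7,8], [3,6,7,8]

so the chain groups are C_0 ≅ Z^9, C_1 ≅ Z^16, C_2 ≅ Z^14, C_3 ≅ Z^6.

Boundary ∂_1: C_1 → C_0 is given by ∂[p,q] = [q] − [p]. For instance
  ∂[3,8] = [8] − [3].
This gives a 9×16 integer matrix of rank 7; reducing to Smith normal form yields diagonal entries (1,1,1,1,1,1,1).

∂_2: C_2 → C_1 sends each 2-simplex [p,q,r] to [q,r] − [p,r] + [p,q]. For instance
  ∂[2,3,6] = [3,6] − [2,6] + [2,3],
  ∂[2,6,8] = [6,8] − [2,8] + [2,6].
The resulting 16×14 matrix has rank 9, and its Smith normal form has invariant factors (1,1,1,1,1,1,1,1,1).

∂_3: C_3 → C_2 sends each 3-simplex σ to the alternating sum Σ_i (−1)^i (σ with its i-th vertex removed). For instance
  ∂[0,1,4,5] = [1,4,5] − [0,4,5] + [0,1,5] − [0,1,4],
  ∂[2,3,6,8] = [3,6,8] − [2,6,8] + [2,3,8] − [2,3,6].
This gives a 14×6 integer matrix of rank 5; reducing to Smith normal form yields diagonal entries (1,1,1,1,1).

Computing H_k = (kernel of ∂_k) / (image of ∂_{k+1}):

  H_0: rank C_0 − rank ∂_1 = 9 − 7 = 2, and the invariant factors of ∂_1 are all 1, so H_0 ≅ Z^2.
  H_1: rank ker ∂_1 − rank ∂_2 = (16 − 7) − 9 = 0, and the invariant factors of ∂_2 are all 1, so H_1 ≅ 0.
  H_2: rank ker ∂_2 − rank ∂_3 = (14 − 9) − 5 = 0, and the invariant factors of ∂_3 are all 1, so H_2 ≅ 0.
  H_3: rank ker ∂_3 − rank ∂_4 = (6 − 5) − 0 = 1, and there is no ∂_4, so H_3 ≅ Z.

(K is a triangulation of the disjoint union of the 3-simplex and the 3-sphere S^3.)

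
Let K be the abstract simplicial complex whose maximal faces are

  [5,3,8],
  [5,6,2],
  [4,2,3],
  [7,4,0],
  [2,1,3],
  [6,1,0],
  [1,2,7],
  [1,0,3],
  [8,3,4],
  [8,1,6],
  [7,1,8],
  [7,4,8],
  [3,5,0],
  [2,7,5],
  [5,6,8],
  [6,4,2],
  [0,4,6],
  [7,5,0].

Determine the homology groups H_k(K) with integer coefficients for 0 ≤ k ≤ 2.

H_0 ≅ Z,  H_1 ≅ Z^2,  H_2 ≅ Z.

Take the total order 0 < 1 < 2 < 3 < 4 < 5 < 6 < 7 < 8 on the vertex set. Then K (dimension 2) consists of the simplices:

  0-simplices (9): [0], [1], [2], [3], [4], [5], [6], [7], [8]
  1-simplices (27): (27 of them)
  2-simplices (18): [0,1,3], [0,1,6], [0,3,5], [0,4,6], [0,4,7], [0,5,7], [1,2,3], [1,2,7], [1,6,8], [1,7,8], [2,3,4], [2,4,6], [2,5,6], [2,5,7], [3,4,8], [3,5,8], [4,7,8], [5,6,8]

so the chain groups are C_0 ≅ Z^9, C_1 ≅ Z^27, C_2 ≅ Z^18.

The boundary map ∂_1: C_1 → C_0 is given by ∂[p,q] = [q] − [p].
This gives a 9×27 integer matrix of rank 8; reducing to Smith normal form yields diagonal entries (1,1,1,1,1,1,1,1).

∂_2: C_2 → C_1 acts by ∂[p,q,r] = [q,r] − [p,r] + [p,q]. For instance
  ∂[0,5,7] = [5,7] − [0,7] + [0,5],
  ∂[2,3,4] = [3,4] − [2,4] + [2,3].
The 27×18 boundary matrix has rank 17 and Smith normal form diag(1,1,1,1,1,1,1,1,1,1,1,1,1,1,1,1,1).

Computing H_k = (kernel of ∂_k) / (image of ∂_{k+1}):

  H_0: rank C_0 − rank ∂_1 = 9 − 8 = 1, and the invariant factors of ∂_1 are all 1, so H_0 = Z.
  H_1: rank ker ∂_1 − rank ∂_2 = (27 − 8) − 17 = 2, and the invariant factors of ∂_2 are all 1, so H_1 = Z^2.
  H_2: rank ker ∂_2 − rank ∂_3 = (18 − 17) − 0 = 1, and there is no ∂_3, so H_2 = Z.

As a check, the Euler characteristic is 9 − 27 + 18 = 0, which agrees with 1 − 2 + 1 = 0.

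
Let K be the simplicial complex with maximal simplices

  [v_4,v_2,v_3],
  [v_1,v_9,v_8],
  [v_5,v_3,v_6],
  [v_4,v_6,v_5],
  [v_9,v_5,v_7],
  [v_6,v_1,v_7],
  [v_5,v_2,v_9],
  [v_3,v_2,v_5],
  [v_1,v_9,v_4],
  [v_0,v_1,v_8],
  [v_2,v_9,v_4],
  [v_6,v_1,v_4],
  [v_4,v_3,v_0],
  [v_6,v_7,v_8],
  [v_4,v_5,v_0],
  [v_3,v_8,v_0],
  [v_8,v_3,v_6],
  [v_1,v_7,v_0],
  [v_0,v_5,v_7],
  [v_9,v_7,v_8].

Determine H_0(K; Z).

Take the total order v_0 < v_1 < v_2 < v_3 < v_4 < v_5 < v_6 < v_7 < v_8 < v_9 on the vertex set. Then K (dimension 2) consists of the simplices:

  0-simplices (10): [v_0], [v_1], [v_2], [v_3], [v_4], [v_5], [v_6], [v_7], [v_8], [v_9]
  1-simplices (30): (30 of them)
  2-simplices (20): (20 of them)

giving chain groups C_0 ≅ Z^10, C_1 ≅ Z^30, C_2 ≅ Z^20.

Boundary ∂_1: C_1 → C_0 is given by ∂[p,q] = [q] − [p].
The 10×30 boundary matrix has rank 9 and Smith normal form diag(1,1,1,1,1,1,1,1,1).

∂_2: C_2 → C_1 acts by ∂[p,q,r] = [q,r] − [p,r] + [p,q]. For instance
  ∂[v_1,v_8,v_9] = [v_8,v_9] − [v_1,v_9] + [v_1,v_8],
  ∂[v_1,v_4,v_9] = [v_4,v_9] − [v_1,v_9] + [v_1,v_4].
As a 30×20 matrix over Z this has rank 20, with invariant factors (1,1,1,1,1,1,1,1,1,1,1,1,1,1,1,1,1,1,1,2).

Reading off H_k = ker ∂_k / im ∂_{k+1}:

  H_0: rank C_0 − rank ∂_1 = 10 − 9 = 1, and the invariant factors of ∂_1 are all 1, so H_0 = Z.

H_0 = Z.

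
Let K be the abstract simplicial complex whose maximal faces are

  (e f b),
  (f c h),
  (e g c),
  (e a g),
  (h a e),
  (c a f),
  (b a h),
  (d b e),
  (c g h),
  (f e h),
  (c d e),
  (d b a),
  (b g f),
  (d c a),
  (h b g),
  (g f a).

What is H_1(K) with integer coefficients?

H_1 = Z^2.

Take the total order a < b < c < d < e < f < g < h on the vertex set. Then K (dimension 2) consists of the simplices:

  0-simplices (8): a, b, c, d, e, f, g, h
  1-simplices (24): ab, ac, ad, ae, af, ag, ah, bd, be, bf, bg, bh, cd, ce, cf, cg, ch, de, ef, eg, eh, fg, fh, gh
  2-simplices (16): abd, abh, acd, acf, aeg, aeh, afg, bde, bef, bfg, bgh, cde, ceg, cfh, cgh, efh

Hence C_0 ≅ Z^8, C_1 ≅ Z^24, C_2 ≅ Z^16.

The boundary map ∂_1: C_1 → C_0 maps an edge to its endpoints' difference, ∂[p,q] = q − p.
This gives a 8×24 integer matrix of rank 7; reducing to Smith normal form yields diagonal entries (1,1,1,1,1,1,1).

Boundary ∂_2: C_2 → C_1 acts by ∂[p,q,r] = [q,r] − [p,r] + [p,q]. For instance
  ∂abh = bh − ah + ab,
  ∂cgh = gh − ch + cg.
The 24×16 boundary matrix has rank 15 and Smith normal form diag(1,1,1,1,1,1,1,1,1,1,1,1,1,1,1).

Reading off H_k = ker ∂_k / im ∂_{k+1}:

  H_1: rank ker ∂_1 − rank ∂_2 = (24 − 7) − 15 = 2, and the invariant factors of ∂_2 are all 1, so H_1 = Z^2.

(K is a triangulation of the torus T^2.)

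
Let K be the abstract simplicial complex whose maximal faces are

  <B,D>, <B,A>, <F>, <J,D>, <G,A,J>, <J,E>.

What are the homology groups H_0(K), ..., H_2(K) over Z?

H_0 = Z^2,  H_1 = Z,  H_2 = 0.

Fix the vertex order A < B < D < E < F < G < J and write every simplex with vertices in increasing order. Then dim K = 2 and the simplices of K are:

  0-simplices (7): A, B, D, E, F, G, J
  1-simplices (7): AB, AG, AJ, BD, DJ, EJ, GJ
  2-simplices (1): AGJ

giving chain groups C_0 ≅ Z^7, C_1 ≅ Z^7, C_2 ≅ Z^1.

Boundary ∂_1: C_1 → C_0 is given by ∂[p,q] = [q] − [p].
As a 7×7 matrix over Z this has rank 5, with invariant factors (1,1,1,1,1).

Boundary ∂_2: C_2 → C_1 maps a triangle to the signed sum of its edges. For instance
  ∂AGJ = GJ − AJ + AG.
The 7×1 boundary matrix has rank 1 and Smith normal form diag(1).

Computing H_k = (kernel of ∂_k) / (image of ∂_{k+1}):

  H_0: rank C_0 − rank ∂_1 = 7 − 5 = 2, and the invariant factors of ∂_1 are all 1, so H_0 ≅ Z^2.
  H_1: rank ker ∂_1 − rank ∂_2 = (7 − 5) − 1 = 1, and the invariant factors of ∂_2 are all 1, so H_1 ≅ Z.
  H_2: rank ker ∂_2 − rank ∂_3 = (1 − 1) − 0 = 0, and there is no ∂_3, so H_2 ≅ 0.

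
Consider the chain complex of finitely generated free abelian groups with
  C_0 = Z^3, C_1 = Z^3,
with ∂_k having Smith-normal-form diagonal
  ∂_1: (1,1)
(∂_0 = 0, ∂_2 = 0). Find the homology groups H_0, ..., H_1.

H_0: b_0 = 3 − 0 − 2 = 1; torsion from ∂_1 factors > 1: none. So H_0 ≅ Z.
H_1: b_1 = 3 − 2 − 0 = 1; torsion from ∂_2 factors > 1: none. So H_1 ≅ Z.

H_0 ≅ Z,  H_1 ≅ Z.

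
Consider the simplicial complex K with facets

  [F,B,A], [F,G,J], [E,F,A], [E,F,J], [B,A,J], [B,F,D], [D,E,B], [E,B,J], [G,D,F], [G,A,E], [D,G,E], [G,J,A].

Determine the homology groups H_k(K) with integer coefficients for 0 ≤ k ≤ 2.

Order the vertices as A < B < D < E < F < G < J. Listing each simplex with vertices in this order, K has dimension 2 with simplices:

  0-simplices (7): A, B, D, E, F, G, J
  1-simplices (18): AB, AE, AF, AG, AJ, BD, BE, BF, BJ, DE, DF, DG, EF, EG, EJ, FG, FJ, GJ
  2-simplices (12): ABF, ABJ, AEF, AEG, AGJ, BDE, BDF, BEJ, DEG, DFG, EFJ, FGJ

so the chain groups are C_0 ≅ Z^7, C_1 ≅ Z^18, C_2 ≅ Z^12.

∂_1: C_1 → C_0 maps an edge to its endpoints' difference, ∂[p,q] = q − p. For instance
  ∂DE = E − D.
As a 7×18 matrix over Z this has rank 6, with invariant factors (1,1,1,1,1,1).

The boundary map ∂_2: C_2 → C_1 sends each 2-simplex [p,q,r] to [q,r] − [p,r] + [p,q]. For instance
  ∂AEF = EF − AF + AE,
  ∂DEG = EG − DG + DE.
As a 18×12 matrix over Z this has rank 12, with invariant factors (1,1,1,1,1,1,1,1,1,1,1,2).

Reading off H_k = ker ∂_k / im ∂_{k+1}:

  H_0: rank C_0 − rank ∂_1 = 7 − 6 = 1, and the invariant factors of ∂_1 are all 1, so H_0 = Z.
  H_1: rank ker ∂_1 − rank ∂_2 = (18 − 6) − 12 = 0, and ∂_2 has invariant factor 2 > 1, so H_1 = Z/2Z.
  H_2: rank ker ∂_2 − rank ∂_3 = (12 − 12) − 0 = 0, and there is no ∂_3, so H_2 = 0.

H_0 = Z,  H_1 = Z/2Z,  H_2 = 0.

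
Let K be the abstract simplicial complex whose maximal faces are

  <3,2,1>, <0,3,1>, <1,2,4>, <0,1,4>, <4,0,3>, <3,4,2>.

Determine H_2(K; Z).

H_2 = Z.

Take the total order 0 < 1 < 2 < 3 < 4 on the vertex set. Then K (dimension 2) consists of the simplices:

  0-simplices (5): [0], [1], [2], [3], [4]
  1-simplices (9): [0,1], [0,3], [0,4], [1,2], [1,3], [1,4], [2,3], [2,4], [3,4]
  2-simplices (6): [0,1,3], [0,1,4], [0,3,4], [1,2,3], [1,2,4], [2,3,4]

Hence C_0 ≅ Z^5, C_1 ≅ Z^9, C_2 ≅ Z^6.

∂_1: C_1 → C_0 sends each edge [p,q] (with p < q) to q − p.
As a 5×9 matrix over Z this has rank 4, with invariant factors (1,1,1,1).

The boundary map ∂_2: C_2 → C_1 maps a triangle to the signed sum of its edges. For instance
  ∂[0,1,3] = [1,3] − [0,3] + [0,1],
  ∂[1,2,4] = [2,4] − [1,4] + [1,2].
This gives a 9×6 integer matrix of rank 5; reducing to Smith normal form yields diagonal entries (1,1,1,1,1).

Reading off H_k = ker ∂_k / im ∂_{k+1}:

  H_2: rank ker ∂_2 − rank ∂_3 = (6 − 5) − 0 = 1, and there is no ∂_3, so H_2 ≅ Z.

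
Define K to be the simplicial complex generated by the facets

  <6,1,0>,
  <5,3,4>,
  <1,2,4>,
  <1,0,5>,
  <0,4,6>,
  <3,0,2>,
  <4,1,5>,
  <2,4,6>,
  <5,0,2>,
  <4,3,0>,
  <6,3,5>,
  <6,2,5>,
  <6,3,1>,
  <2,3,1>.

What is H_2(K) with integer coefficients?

H_2 ≅ Z.

Take the total order 0 < 1 < 2 < 3 < 4 < 5 < 6 on the vertex set. Then K (dimension 2) consists of the simplices:

  0-simplices (7): [0], [1], [2], [3], [4], [5], [6]
  1-simplices (21): [0,1], [0,2], [0,3], [0,4], [0,5], [0,6], [1,2], [1,3], [1,4], [1,5], [1,6], [2,3], [2,4], [2,5], [2,6], [3,4], [3,5], [3,6], [4,5], [4,6], [5,6]
  2-simplices (14): [0,1,5], [0,1,6], [0,2,3], [0,2,5], [0,3,4], [0,4,6], [1,2,3], [1,2,4], [1,3,6], [1,4,5], [2,4,6], [2,5,6], [3,4,5], [3,5,6]

so the chain groups are C_0 ≅ Z^7, C_1 ≅ Z^21, C_2 ≅ Z^14.

∂_1: C_1 → C_0 maps an edge to its endpoints' difference, ∂[p,q] = q − p.
This gives a 7×21 integer matrix of rank 6; reducing to Smith normal form yields diagonal entries (1,1,1,1,1,1).

The boundary map ∂_2: C_2 → C_1 sends each 2-simplex [p,q,r] to [q,r] − [p,r] + [p,q]. For instance
  ∂[1,2,4] = [2,4] − [1,4] + [1,2],
  ∂[1,2,3] = [2,3] − [1,3] + [1,2].
As a 21×14 matrix over Z this has rank 13, with invariant factors (1,1,1,1,1,1,1,1,1,1,1,1,1).

From H_k ≅ ker(∂_k) / im(∂_{k+1}) we obtain:

  H_2: rank ker ∂_2 − rank ∂_3 = (14 − 13) − 0 = 1, and there is no ∂_3, so H_2 = Z.

(K is a triangulation of the torus T^2.)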